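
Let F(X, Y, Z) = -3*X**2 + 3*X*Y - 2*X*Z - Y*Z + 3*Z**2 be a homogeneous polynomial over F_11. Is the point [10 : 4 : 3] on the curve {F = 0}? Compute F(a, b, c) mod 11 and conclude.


F(10,4,3) ≡ 6 (mod 11); P is NOT on the curve.

Evaluate F(10, 4, 3) term-by-term (mod 11).
  -3*X**2 ↦ -3·100·1·1 = -300
  3*X*Y ↦ 3·10·4·1 = 120
  -2*X*Z ↦ -2·10·1·3 = -60
  -Y*Z ↦ -1·1·4·3 = -12
  3*Z**2 ↦ 3·1·1·9 = 27
Sum: F(10, 4, 3) = (-300) + (120) + (-60) + (-12) + (27) = -225.
Reducing mod 11: -225 ≡ 6 (mod 11).
Since F(a, b, c) ≡ 6 ≠ 0 (mod 11), P does NOT lie on the curve.


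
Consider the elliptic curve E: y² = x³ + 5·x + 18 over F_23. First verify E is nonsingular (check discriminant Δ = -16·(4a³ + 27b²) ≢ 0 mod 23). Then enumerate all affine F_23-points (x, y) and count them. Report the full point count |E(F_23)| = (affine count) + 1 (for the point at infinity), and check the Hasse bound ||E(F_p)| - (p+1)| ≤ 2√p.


Affine points = {(0, 8), (0, 15), (1, 1), (1, 22), (2, 6), (2, 17), (8, 8), (8, 15), (11, 1), (11, 22), (12, 9), (12, 14), (13, 7), (13, 16), (14, 7), (14, 16), (15, 8), (15, 15), (16, 10), (16, 13), (17, 5), (17, 18), (18, 11), (18, 12), (19, 7), (19, 16), (21, 0), (22, 9), (22, 14)}; affine count = 29; |E(F_23)| = 30.

Discriminant check: Δ ∝ 4a³ + 27b² = 4·5³ + 27·18² = 4·125 + 27·324 ≡ 2 (mod 23). Nonzero ⇒ E is nonsingular.
For each x ∈ F_23, compute rhs = x³ + 5·x + 18 mod 23, then count y ∈ F_23 with y² ≡ rhs.
  x = 0: rhs = 18, matching y values: 8, 15 (2 points).
  x = 1: rhs = 1, matching y values: 1, 22 (2 points).
  x = 2: rhs = 13, matching y values: 6, 17 (2 points).
  x = 3: rhs = 14, matching y values: none (0 points).
  x = 4: rhs = 10, matching y values: none (0 points).
  x = 5: rhs = 7, matching y values: none (0 points).
  x = 6: rhs = 11, matching y values: none (0 points).
  x = 7: rhs = 5, matching y values: none (0 points).
  x = 8: rhs = 18, matching y values: 8, 15 (2 points).
  x = 9: rhs = 10, matching y values: none (0 points).
  x = 10: rhs = 10, matching y values: none (0 points).
  x = 11: rhs = 1, matching y values: 1, 22 (2 points).
  x = 12: rhs = 12, matching y values: 9, 14 (2 points).
  x = 13: rhs = 3, matching y values: 7, 16 (2 points).
  x = 14: rhs = 3, matching y values: 7, 16 (2 points).
  x = 15: rhs = 18, matching y values: 8, 15 (2 points).
  x = 16: rhs = 8, matching y values: 10, 13 (2 points).
  x = 17: rhs = 2, matching y values: 5, 18 (2 points).
  x = 18: rhs = 6, matching y values: 11, 12 (2 points).
  x = 19: rhs = 3, matching y values: 7, 16 (2 points).
  x = 20: rhs = 22, matching y values: none (0 points).
  x = 21: rhs = 0, matching y values: 0 (1 points).
  x = 22: rhs = 12, matching y values: 9, 14 (2 points).
Total affine count: 29.
Full point count |E(F_23)| = 29 + 1 = 30.
Hasse bound: |30 − (23+1)| = |6| = 6 ≤ 2√23 ≈ 9.5917 ✓.


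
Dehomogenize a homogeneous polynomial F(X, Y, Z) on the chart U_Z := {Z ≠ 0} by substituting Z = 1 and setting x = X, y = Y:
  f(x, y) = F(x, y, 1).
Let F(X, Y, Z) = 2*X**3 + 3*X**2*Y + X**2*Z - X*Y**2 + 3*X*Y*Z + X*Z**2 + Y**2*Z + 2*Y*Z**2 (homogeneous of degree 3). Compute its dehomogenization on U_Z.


f(x, y) = 2*x**3 + 3*x**2*y + x**2 - x*y**2 + 3*x*y + x + y**2 + 2*y

On U_Z we set Z = 1. Each monomial c·X^i·Y^j·Z^k in F becomes c·x^i·y^j·1^k = c·x^i·y^j.
Substituting Z = 1: F(X, Y, 1) = 2*x**3 + 3*x**2*y + x**2 - x*y**2 + 3*x*y + x + y**2 + 2*y.
Note: deg(f) ≤ deg(F) = 3; strict inequality happens when F is divisible by Z (lost terms).


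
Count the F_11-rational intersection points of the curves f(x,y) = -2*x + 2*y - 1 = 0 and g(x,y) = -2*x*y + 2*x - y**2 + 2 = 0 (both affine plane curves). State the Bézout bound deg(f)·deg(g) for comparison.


Common zeros: ∅; count = 0; Bézout bound = 2.

deg(f) = 1, deg(g) = 2, so Bézout bound = 2.
Scan x ∈ F_11. For each x, list the y ∈ F_11 with f(x, y) ≡ 0 and those with g(x, y) ≡ 0 (mod 11); the common zeros in that column are the intersection.
  x = 0: f ≡ 0 at y ∈ {6}; g ≡ 0 at y ∈ ∅; common: ∅.
  x = 1: f ≡ 0 at y ∈ {7}; g ≡ 0 at y ∈ {3, 6}; common: ∅.
  x = 2: f ≡ 0 at y ∈ {8}; g ≡ 0 at y ∈ ∅; common: ∅.
  x = 3: f ≡ 0 at y ∈ {9}; g ≡ 0 at y ∈ ∅; common: ∅.
  x = 4: f ≡ 0 at y ∈ {10}; g ≡ 0 at y ∈ {5, 9}; common: ∅.
  x = 5: f ≡ 0 at y ∈ {0}; g ≡ 0 at y ∈ {4, 8}; common: ∅.
  x = 6: f ≡ 0 at y ∈ {1}; g ≡ 0 at y ∈ ∅; common: ∅.
  x = 7: f ≡ 0 at y ∈ {2}; g ≡ 0 at y ∈ ∅; common: ∅.
  x = 8: f ≡ 0 at y ∈ {3}; g ≡ 0 at y ∈ {7, 10}; common: ∅.
  x = 9: f ≡ 0 at y ∈ {4}; g ≡ 0 at y ∈ ∅; common: ∅.
  x = 10: f ≡ 0 at y ∈ {5}; g ≡ 0 at y ∈ {0, 2}; common: ∅.
Collecting: common zeros = ∅, so the count is 0.
Comparison with the Bézout bound: 0 ≤ 2 = deg(f)·deg(g), as expected for curves with no common component (the affine F_11-count falls short of the bound because intersections may lie at infinity, over extension fields, or carry multiplicity).


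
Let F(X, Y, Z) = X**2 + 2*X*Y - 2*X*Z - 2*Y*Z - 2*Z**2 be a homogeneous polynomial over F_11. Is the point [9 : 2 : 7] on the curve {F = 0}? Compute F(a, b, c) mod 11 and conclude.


F(9,2,7) ≡ 8 (mod 11); P is NOT on the curve.

Evaluate F(9, 2, 7) term-by-term (mod 11).
  X**2 ↦ 1·81·1·1 = 81
  2*X*Y ↦ 2·9·2·1 = 36
  -2*X*Z ↦ -2·9·1·7 = -126
  -2*Y*Z ↦ -2·1·2·7 = -28
  -2*Z**2 ↦ -2·1·1·49 = -98
Sum: F(9, 2, 7) = (81) + (36) + (-126) + (-28) + (-98) = -135.
Reducing mod 11: -135 ≡ 8 (mod 11).
Since F(a, b, c) ≡ 8 ≠ 0 (mod 11), P does NOT lie on the curve.


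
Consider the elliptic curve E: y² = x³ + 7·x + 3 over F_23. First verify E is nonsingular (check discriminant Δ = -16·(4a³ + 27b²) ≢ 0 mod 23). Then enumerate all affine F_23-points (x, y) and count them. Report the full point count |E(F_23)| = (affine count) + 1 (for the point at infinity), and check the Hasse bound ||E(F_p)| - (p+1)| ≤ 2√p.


Affine points = {(0, 7), (0, 16), (2, 5), (2, 18), (4, 7), (4, 16), (5, 5), (5, 18), (6, 10), (6, 13), (7, 2), (7, 21), (9, 6), (9, 17), (11, 10), (11, 13), (14, 4), (14, 19), (16, 5), (16, 18), (18, 2), (18, 21), (19, 7), (19, 16), (20, 1), (20, 22), (21, 2), (21, 21), (22, 8), (22, 15)}; affine count = 30; |E(F_23)| = 31.

Discriminant check: Δ ∝ 4a³ + 27b² = 4·7³ + 27·3² = 4·343 + 27·9 ≡ 5 (mod 23). Nonzero ⇒ E is nonsingular.
For each x ∈ F_23, compute rhs = x³ + 7·x + 3 mod 23, then count y ∈ F_23 with y² ≡ rhs.
  x = 0: rhs = 3, matching y values: 7, 16 (2 points).
  x = 1: rhs = 11, matching y values: none (0 points).
  x = 2: rhs = 2, matching y values: 5, 18 (2 points).
  x = 3: rhs = 5, matching y values: none (0 points).
  x = 4: rhs = 3, matching y values: 7, 16 (2 points).
  x = 5: rhs = 2, matching y values: 5, 18 (2 points).
  x = 6: rhs = 8, matching y values: 10, 13 (2 points).
  x = 7: rhs = 4, matching y values: 2, 21 (2 points).
  x = 8: rhs = 19, matching y values: none (0 points).
  x = 9: rhs = 13, matching y values: 6, 17 (2 points).
  x = 10: rhs = 15, matching y values: none (0 points).
  x = 11: rhs = 8, matching y values: 10, 13 (2 points).
  x = 12: rhs = 21, matching y values: none (0 points).
  x = 13: rhs = 14, matching y values: none (0 points).
  x = 14: rhs = 16, matching y values: 4, 19 (2 points).
  x = 15: rhs = 10, matching y values: none (0 points).
  x = 16: rhs = 2, matching y values: 5, 18 (2 points).
  x = 17: rhs = 21, matching y values: none (0 points).
  x = 18: rhs = 4, matching y values: 2, 21 (2 points).
  x = 19: rhs = 3, matching y values: 7, 16 (2 points).
  x = 20: rhs = 1, matching y values: 1, 22 (2 points).
  x = 21: rhs = 4, matching y values: 2, 21 (2 points).
  x = 22: rhs = 18, matching y values: 8, 15 (2 points).
Total affine count: 30.
Full point count |E(F_23)| = 30 + 1 = 31.
Hasse bound: |31 − (23+1)| = |7| = 7 ≤ 2√23 ≈ 9.5917 ✓.


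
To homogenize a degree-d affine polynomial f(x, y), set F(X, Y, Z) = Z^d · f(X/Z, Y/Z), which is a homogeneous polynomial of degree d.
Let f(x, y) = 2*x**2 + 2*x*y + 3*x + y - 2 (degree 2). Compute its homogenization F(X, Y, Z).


F(X, Y, Z) = 2*X**2 + 2*X*Y + 3*X*Z + Y*Z - 2*Z**2

deg(f) = 2.
Substitute x = X/Z, y = Y/Z into f, then multiply by Z^2.
  monomial 2·x^2·y^0 ↦ 2·X^2·Y^0·Z^0.
  monomial 2·x^1·y^1 ↦ 2·X^1·Y^1·Z^0.
  monomial 3·x^1·y^0 ↦ 3·X^1·Y^0·Z^1.
  monomial 1·x^0·y^1 ↦ 1·X^0·Y^1·Z^1.
  monomial -2·x^0·y^0 ↦ -2·X^0·Y^0·Z^2.
Collecting: F(X, Y, Z) = 2*X**2 + 2*X*Y + 3*X*Z + Y*Z - 2*Z**2.


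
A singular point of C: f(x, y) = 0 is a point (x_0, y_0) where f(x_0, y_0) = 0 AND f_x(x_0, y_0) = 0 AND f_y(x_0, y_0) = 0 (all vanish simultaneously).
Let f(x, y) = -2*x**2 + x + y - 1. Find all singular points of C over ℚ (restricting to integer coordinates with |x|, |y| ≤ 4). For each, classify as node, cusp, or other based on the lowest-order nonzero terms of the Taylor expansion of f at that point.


No singular points in the scanned grid; C is smooth there.

Compute partial derivatives:
  f_x = 1 - 4*x.
  f_y = 1.
f_y = 1 is a nonzero constant, so f_y never vanishes: no point (x, y) can satisfy f = f_x = f_y = 0. In particular no (x, y) ∈ {−4, ..., 4}² is singular; the curve is smooth.


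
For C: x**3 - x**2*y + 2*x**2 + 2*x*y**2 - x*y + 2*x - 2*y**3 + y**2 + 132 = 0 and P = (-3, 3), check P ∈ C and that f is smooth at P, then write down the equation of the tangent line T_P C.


Tangent line at P: 50*x - 90*y + 420 = 0.

Step 1: f(-3, 3) = 0, so P lies on C.
Step 2: partial derivatives
  f_x(x, y) = 3*x**2 - 2*x*y + 4*x + 2*y**2 - y + 2, f_y(x, y) = -x**2 + 4*x*y - x - 6*y**2 + 2*y.
  f_x(P) = 50, f_y(P) = -90 (gradient nonzero, so P is smooth).
Step 3: tangent line at P: 50·(x − -3) + -90·(y − 3) = 0.
Expanding: 50*x - 90*y + 420 = 0.


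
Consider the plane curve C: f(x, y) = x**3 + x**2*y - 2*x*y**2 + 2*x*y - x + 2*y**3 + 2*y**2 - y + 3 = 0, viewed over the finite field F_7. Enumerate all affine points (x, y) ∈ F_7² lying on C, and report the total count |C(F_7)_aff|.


Affine F_7-points: {(1, 1), (1, 3), (2, 4), (3, 4), (3, 6), (4, 0), (5, 2), (5, 4), (5, 5), (6, 1), (6, 5), (6, 6)}; count = 12.

For each of the 49 pairs (x, y) ∈ F_7², evaluate f(x, y) mod 7. Record the zeros.
  x = 0: [0↦3, 1↦6, 2↦4, 3↦2, 4↦5, 5↦4, 6↦4]  zeros at y ∈ ∅
  x = 1: [0↦3, 1↦0, 2↦2, 3↦0, 4↦6, 5↦4, 6↦6]  zeros at y ∈ {1, 3}
  x = 2: [0↦2, 1↦2, 2↦3, 3↦3, 4↦0, 5↦6, 6↦5]  zeros at y ∈ {4}
  x = 3: [0↦6, 1↦4, 2↦6, 3↦3, 4↦0, 5↦2, 6↦0]  zeros at y ∈ {4, 6}
  x = 4: [0↦0, 1↦5, 2↦3, 3↦6, 4↦5, 5↦5, 6↦4]  zeros at y ∈ {0}
  x = 5: [0↦4, 1↦4, 2↦0, 3↦4, 4↦0, 5↦0, 6↦2]  zeros at y ∈ {2, 4, 5}
  x = 6: [0↦3, 1↦0, 2↦3, 3↦3, 4↦5, 5↦0, 6↦0]  zeros at y ∈ {1, 5, 6}
Collecting zeros: affine points = {(1, 1), (1, 3), (2, 4), (3, 4), (3, 6), (4, 0), (5, 2), (5, 4), (5, 5), (6, 1), (6, 5), (6, 6)}.
Total count |C(F_7)_aff| = 12.


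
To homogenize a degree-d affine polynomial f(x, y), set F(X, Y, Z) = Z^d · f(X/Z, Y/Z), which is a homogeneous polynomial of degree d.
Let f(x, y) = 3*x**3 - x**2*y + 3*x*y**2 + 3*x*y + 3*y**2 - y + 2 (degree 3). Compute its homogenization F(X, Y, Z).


F(X, Y, Z) = 3*X**3 - X**2*Y + 3*X*Y**2 + 3*X*Y*Z + 3*Y**2*Z - Y*Z**2 + 2*Z**3

deg(f) = 3.
Substitute x = X/Z, y = Y/Z into f, then multiply by Z^3.
  monomial 3·x^3·y^0 ↦ 3·X^3·Y^0·Z^0.
  monomial -1·x^2·y^1 ↦ -1·X^2·Y^1·Z^0.
  monomial 3·x^1·y^2 ↦ 3·X^1·Y^2·Z^0.
  monomial 3·x^1·y^1 ↦ 3·X^1·Y^1·Z^1.
  monomial 3·x^0·y^2 ↦ 3·X^0·Y^2·Z^1.
  monomial -1·x^0·y^1 ↦ -1·X^0·Y^1·Z^2.
  monomial 2·x^0·y^0 ↦ 2·X^0·Y^0·Z^3.
Collecting: F(X, Y, Z) = 3*X**3 - X**2*Y + 3*X*Y**2 + 3*X*Y*Z + 3*Y**2*Z - Y*Z**2 + 2*Z**3.


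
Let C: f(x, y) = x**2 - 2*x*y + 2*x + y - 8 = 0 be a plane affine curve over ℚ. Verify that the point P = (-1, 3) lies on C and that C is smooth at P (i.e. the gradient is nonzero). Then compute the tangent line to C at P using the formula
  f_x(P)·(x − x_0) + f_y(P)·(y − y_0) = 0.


Tangent line at P: -6*x + 3*y - 15 = 0.

Step 1: f(-1, 3) = 0, so P lies on C.
Step 2: partial derivatives
  f_x(x, y) = 2*x - 2*y + 2, f_y(x, y) = 1 - 2*x.
  f_x(P) = -6, f_y(P) = 3 (gradient nonzero, so P is smooth).
Step 3: tangent line at P: -6·(x − -1) + 3·(y − 3) = 0.
Expanding: -6*x + 3*y - 15 = 0.


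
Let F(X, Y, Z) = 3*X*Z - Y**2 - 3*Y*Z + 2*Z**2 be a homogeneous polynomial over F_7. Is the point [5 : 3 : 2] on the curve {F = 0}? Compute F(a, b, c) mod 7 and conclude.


F(5,3,2) ≡ 4 (mod 7); P is NOT on the curve.

Evaluate F(5, 3, 2) term-by-term (mod 7).
  3*X*Z ↦ 3·5·1·2 = 30
  -Y**2 ↦ -1·1·9·1 = -9
  -3*Y*Z ↦ -3·1·3·2 = -18
  2*Z**2 ↦ 2·1·1·4 = 8
Sum: F(5, 3, 2) = (30) + (-9) + (-18) + (8) = 11.
Reducing mod 7: 11 ≡ 4 (mod 7).
Since F(a, b, c) ≡ 4 ≠ 0 (mod 7), P does NOT lie on the curve.


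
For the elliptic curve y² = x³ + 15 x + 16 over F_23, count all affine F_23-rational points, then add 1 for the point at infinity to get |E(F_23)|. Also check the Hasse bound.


Affine points = {(0, 4), (0, 19), (1, 3), (1, 20), (2, 10), (2, 13), (4, 5), (4, 18), (5, 3), (5, 20), (6, 0), (7, 2), (7, 21), (8, 2), (8, 21), (9, 11), (9, 12), (10, 4), (10, 19), (13, 4), (13, 19), (14, 7), (14, 16), (17, 3), (17, 20), (18, 0), (20, 6), (20, 17), (21, 1), (21, 22), (22, 0)}; affine count = 31; |E(F_23)| = 32.

Discriminant check: Δ ∝ 4a³ + 27b² = 4·15³ + 27·16² = 4·3375 + 27·256 ≡ 11 (mod 23). Nonzero ⇒ E is nonsingular.
For each x ∈ F_23, compute rhs = x³ + 15·x + 16 mod 23, then count y ∈ F_23 with y² ≡ rhs.
  x = 0: rhs = 16, matching y values: 4, 19 (2 points).
  x = 1: rhs = 9, matching y values: 3, 20 (2 points).
  x = 2: rhs = 8, matching y values: 10, 13 (2 points).
  x = 3: rhs = 19, matching y values: none (0 points).
  x = 4: rhs = 2, matching y values: 5, 18 (2 points).
  x = 5: rhs = 9, matching y values: 3, 20 (2 points).
  x = 6: rhs = 0, matching y values: 0 (1 points).
  x = 7: rhs = 4, matching y values: 2, 21 (2 points).
  x = 8: rhs = 4, matching y values: 2, 21 (2 points).
  x = 9: rhs = 6, matching y values: 11, 12 (2 points).
  x = 10: rhs = 16, matching y values: 4, 19 (2 points).
  x = 11: rhs = 17, matching y values: none (0 points).
  x = 12: rhs = 15, matching y values: none (0 points).
  x = 13: rhs = 16, matching y values: 4, 19 (2 points).
  x = 14: rhs = 3, matching y values: 7, 16 (2 points).
  x = 15: rhs = 5, matching y values: none (0 points).
  x = 16: rhs = 5, matching y values: none (0 points).
  x = 17: rhs = 9, matching y values: 3, 20 (2 points).
  x = 18: rhs = 0, matching y values: 0 (1 points).
  x = 19: rhs = 7, matching y values: none (0 points).
  x = 20: rhs = 13, matching y values: 6, 17 (2 points).
  x = 21: rhs = 1, matching y values: 1, 22 (2 points).
  x = 22: rhs = 0, matching y values: 0 (1 points).
Total affine count: 31.
Full point count |E(F_23)| = 31 + 1 = 32.
Hasse bound: |32 − (23+1)| = |8| = 8 ≤ 2√23 ≈ 9.5917 ✓.


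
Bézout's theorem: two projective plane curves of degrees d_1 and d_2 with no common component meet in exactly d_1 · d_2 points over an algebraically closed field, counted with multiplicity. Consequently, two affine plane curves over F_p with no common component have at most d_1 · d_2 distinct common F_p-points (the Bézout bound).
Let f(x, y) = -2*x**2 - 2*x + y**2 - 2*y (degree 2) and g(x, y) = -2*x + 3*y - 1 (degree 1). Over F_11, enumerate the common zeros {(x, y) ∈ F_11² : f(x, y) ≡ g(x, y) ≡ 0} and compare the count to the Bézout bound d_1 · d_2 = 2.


Common zeros: {(3, 6)}; count = 1; Bézout bound = 2.

deg(f) = 2, deg(g) = 1, so Bézout bound = 2.
Scan x ∈ F_11. For each x, list the y ∈ F_11 with f(x, y) ≡ 0 and those with g(x, y) ≡ 0 (mod 11); the common zeros in that column are the intersection.
  x = 0: f ≡ 0 at y ∈ {0, 2}; g ≡ 0 at y ∈ {4}; common: ∅.
  x = 1: f ≡ 0 at y ∈ {5, 8}; g ≡ 0 at y ∈ {1}; common: ∅.
  x = 2: f ≡ 0 at y ∈ ∅; g ≡ 0 at y ∈ {9}; common: ∅.
  x = 3: f ≡ 0 at y ∈ {6, 7}; g ≡ 0 at y ∈ {6}; common: {6}.
  x = 4: f ≡ 0 at y ∈ ∅; g ≡ 0 at y ∈ {3}; common: ∅.
  x = 5: f ≡ 0 at y ∈ ∅; g ≡ 0 at y ∈ {0}; common: ∅.
  x = 6: f ≡ 0 at y ∈ ∅; g ≡ 0 at y ∈ {8}; common: ∅.
  x = 7: f ≡ 0 at y ∈ {6, 7}; g ≡ 0 at y ∈ {5}; common: ∅.
  x = 8: f ≡ 0 at y ∈ ∅; g ≡ 0 at y ∈ {2}; common: ∅.
  x = 9: f ≡ 0 at y ∈ {5, 8}; g ≡ 0 at y ∈ {10}; common: ∅.
  x = 10: f ≡ 0 at y ∈ {0, 2}; g ≡ 0 at y ∈ {7}; common: ∅.
Collecting: common zeros = {(3, 6)}, so the count is 1.
Comparison with the Bézout bound: 1 ≤ 2 = deg(f)·deg(g), as expected for curves with no common component (the affine F_11-count falls short of the bound because intersections may lie at infinity, over extension fields, or carry multiplicity).


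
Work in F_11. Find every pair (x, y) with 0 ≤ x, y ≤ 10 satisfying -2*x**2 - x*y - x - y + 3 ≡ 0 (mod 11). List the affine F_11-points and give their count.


Affine F_11-points: {(0, 3), (1, 0), (2, 5), (3, 1), (4, 0), (5, 6), (6, 5), (7, 1), (8, 6), (9, 3)}; count = 10.

For each of the 121 pairs (x, y) ∈ F_11², evaluate f(x, y) mod 11. Record the zeros.
  x = 0: [0↦3, 1↦2, 2↦1, 3↦0, 4↦10, 5↦9, 6↦8, 7↦7, 8↦6, 9↦5, 10↦4]  zeros at y ∈ {3}
  x = 1: [0↦0, 1↦9, 2↦7, 3↦5, 4↦3, 5↦1, 6↦10, 7↦8, 8↦6, 9↦4, 10↦2]  zeros at y ∈ {0}
  x = 2: [0↦4, 1↦1, 2↦9, 3↦6, 4↦3, 5↦0, 6↦8, 7↦5, 8↦2, 9↦10, 10↦7]  zeros at y ∈ {5}
  x = 3: [0↦4, 1↦0, 2↦7, 3↦3, 4↦10, 5↦6, 6↦2, 7↦9, 8↦5, 9↦1, 10↦8]  zeros at y ∈ {1}
  x = 4: [0↦0, 1↦6, 2↦1, 3↦7, 4↦2, 5↦8, 6↦3, 7↦9, 8↦4, 9↦10, 10↦5]  zeros at y ∈ {0}
  x = 5: [0↦3, 1↦8, 2↦2, 3↦7, 4↦1, 5↦6, 6↦0, 7↦5, 8↦10, 9↦4, 10↦9]  zeros at y ∈ {6}
  x = 6: [0↦2, 1↦6, 2↦10, 3↦3, 4↦7, 5↦0, 6↦4, 7↦8, 8↦1, 9↦5, 10↦9]  zeros at y ∈ {5}
  x = 7: [0↦8, 1↦0, 2↦3, 3↦6, 4↦9, 5↦1, 6↦4, 7↦7, 8↦10, 9↦2, 10↦5]  zeros at y ∈ {1}
  x = 8: [0↦10, 1↦1, 2↦3, 3↦5, 4↦7, 5↦9, 6↦0, 7↦2, 8↦4, 9↦6, 10↦8]  zeros at y ∈ {6}
  x = 9: [0↦8, 1↦9, 2↦10, 3↦0, 4↦1, 5↦2, 6↦3, 7↦4, 8↦5, 9↦6, 10↦7]  zeros at y ∈ {3}
  x = 10: [0↦2, 1↦2, 2↦2, 3↦2, 4↦2, 5↦2, 6↦2, 7↦2, 8↦2, 9↦2, 10↦2]  zeros at y ∈ ∅
Collecting zeros: affine points = {(0, 3), (1, 0), (2, 5), (3, 1), (4, 0), (5, 6), (6, 5), (7, 1), (8, 6), (9, 3)}.
Total count |C(F_11)_aff| = 10.


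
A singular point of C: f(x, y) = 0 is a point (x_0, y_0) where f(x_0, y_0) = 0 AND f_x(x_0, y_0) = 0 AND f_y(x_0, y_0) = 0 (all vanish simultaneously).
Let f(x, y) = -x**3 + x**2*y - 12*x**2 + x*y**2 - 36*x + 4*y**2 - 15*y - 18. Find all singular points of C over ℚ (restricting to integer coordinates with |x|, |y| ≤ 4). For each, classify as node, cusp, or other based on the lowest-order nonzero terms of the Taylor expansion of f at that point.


Singular points: {(-3, 3)}; classification: cusp.

Compute partial derivatives:
  f_x = -3*x**2 + 2*x*y - 24*x + y**2 - 36.
  f_y = x**2 + 2*x*y + 8*y - 15.
Scan x_0 ∈ {−4, ..., 4}. For each x_0, f_y(x_0, y) is a polynomial in y; find its integer roots y ∈ {−4, ..., 4}, then test f_x and f at those candidates.
  x = -4: f_y(-4, y) = 1; no integer root y with |y| ≤ 4.
  x = -3: f_y(-3, y) = 2*y - 6; vanishes at y ∈ {3}. (-3, 3): f_x = 0, f = 0 — SINGULAR.
  x = -2: f_y(-2, y) = 4*y - 11; no integer root y with |y| ≤ 4.
  x = -1: f_y(-1, y) = 6*y - 14; no integer root y with |y| ≤ 4.
  x = 0: f_y(0, y) = 8*y - 15; no integer root y with |y| ≤ 4.
  x = 1: f_y(1, y) = 10*y - 14; no integer root y with |y| ≤ 4.
  x = 2: f_y(2, y) = 12*y - 11; no integer root y with |y| ≤ 4.
  x = 3: f_y(3, y) = 14*y - 6; no integer root y with |y| ≤ 4.
  x = 4: f_y(4, y) = 16*y + 1; no integer root y with |y| ≤ 4.
Only singular point on the grid: (-3, 3).
Classify: substitute x = -3 + u, y = 3 + v and expand: f = -u**3 + u**2*v + u*v**2 + v**2.
No constant or linear terms (consistent with a singular point). Quadratic part: v**2. Cubic part: -u**3 + u**2*v + u*v**2.
The quadratic part v**2 is a perfect square, so there is a single (double) tangent line v = 0, i.e. y = 3. Restricting the cubic part to that line (v = 0) leaves -u**3 ≠ 0, so f is not divisible by v and the branch is v² ≈ u**3 to lowest order — this is a cusp.
Classification: cusp.


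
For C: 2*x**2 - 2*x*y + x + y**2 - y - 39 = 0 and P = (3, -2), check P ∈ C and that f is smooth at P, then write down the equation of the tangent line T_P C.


Tangent line at P: 17*x - 11*y - 73 = 0.

Step 1: f(3, -2) = 0, so P lies on C.
Step 2: partial derivatives
  f_x(x, y) = 4*x - 2*y + 1, f_y(x, y) = -2*x + 2*y - 1.
  f_x(P) = 17, f_y(P) = -11 (gradient nonzero, so P is smooth).
Step 3: tangent line at P: 17·(x − 3) + -11·(y − -2) = 0.
Expanding: 17*x - 11*y - 73 = 0.


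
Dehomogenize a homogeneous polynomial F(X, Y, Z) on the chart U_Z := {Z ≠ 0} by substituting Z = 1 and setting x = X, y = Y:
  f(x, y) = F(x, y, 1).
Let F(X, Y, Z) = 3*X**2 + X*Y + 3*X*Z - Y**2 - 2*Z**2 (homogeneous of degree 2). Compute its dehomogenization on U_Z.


f(x, y) = 3*x**2 + x*y + 3*x - y**2 - 2

On U_Z we set Z = 1. Each monomial c·X^i·Y^j·Z^k in F becomes c·x^i·y^j·1^k = c·x^i·y^j.
Substituting Z = 1: F(X, Y, 1) = 3*x**2 + x*y + 3*x - y**2 - 2.
Note: deg(f) ≤ deg(F) = 2; strict inequality happens when F is divisible by Z (lost terms).


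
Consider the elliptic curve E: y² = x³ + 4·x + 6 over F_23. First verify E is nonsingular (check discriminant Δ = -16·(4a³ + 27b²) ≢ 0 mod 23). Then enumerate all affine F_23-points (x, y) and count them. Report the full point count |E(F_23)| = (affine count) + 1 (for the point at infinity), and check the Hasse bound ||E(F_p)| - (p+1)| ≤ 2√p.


Affine points = {(0, 11), (0, 12), (5, 6), (5, 17), (6, 4), (6, 19), (7, 3), (7, 20), (9, 9), (9, 14), (11, 1), (11, 22), (13, 1), (13, 22), (14, 0), (16, 7), (16, 16), (19, 8), (19, 15), (20, 6), (20, 17), (21, 6), (21, 17), (22, 1), (22, 22)}; affine count = 25; |E(F_23)| = 26.

Discriminant check: Δ ∝ 4a³ + 27b² = 4·4³ + 27·6² = 4·64 + 27·36 ≡ 9 (mod 23). Nonzero ⇒ E is nonsingular.
For each x ∈ F_23, compute rhs = x³ + 4·x + 6 mod 23, then count y ∈ F_23 with y² ≡ rhs.
  x = 0: rhs = 6, matching y values: 11, 12 (2 points).
  x = 1: rhs = 11, matching y values: none (0 points).
  x = 2: rhs = 22, matching y values: none (0 points).
  x = 3: rhs = 22, matching y values: none (0 points).
  x = 4: rhs = 17, matching y values: none (0 points).
  x = 5: rhs = 13, matching y values: 6, 17 (2 points).
  x = 6: rhs = 16, matching y values: 4, 19 (2 points).
  x = 7: rhs = 9, matching y values: 3, 20 (2 points).
  x = 8: rhs = 21, matching y values: none (0 points).
  x = 9: rhs = 12, matching y values: 9, 14 (2 points).
  x = 10: rhs = 11, matching y values: none (0 points).
  x = 11: rhs = 1, matching y values: 1, 22 (2 points).
  x = 12: rhs = 11, matching y values: none (0 points).
  x = 13: rhs = 1, matching y values: 1, 22 (2 points).
  x = 14: rhs = 0, matching y values: 0 (1 points).
  x = 15: rhs = 14, matching y values: none (0 points).
  x = 16: rhs = 3, matching y values: 7, 16 (2 points).
  x = 17: rhs = 19, matching y values: none (0 points).
  x = 18: rhs = 22, matching y values: none (0 points).
  x = 19: rhs = 18, matching y values: 8, 15 (2 points).
  x = 20: rhs = 13, matching y values: 6, 17 (2 points).
  x = 21: rhs = 13, matching y values: 6, 17 (2 points).
  x = 22: rhs = 1, matching y values: 1, 22 (2 points).
Total affine count: 25.
Full point count |E(F_23)| = 25 + 1 = 26.
Hasse bound: |26 − (23+1)| = |2| = 2 ≤ 2√23 ≈ 9.5917 ✓.


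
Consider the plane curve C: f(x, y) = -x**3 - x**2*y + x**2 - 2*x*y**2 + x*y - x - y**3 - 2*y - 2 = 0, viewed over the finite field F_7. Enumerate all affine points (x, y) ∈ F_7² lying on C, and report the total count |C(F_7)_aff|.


Affine F_7-points: {(0, 2), (0, 3), (2, 6), (4, 1), (5, 1), (6, 2)}; count = 6.

For each of the 49 pairs (x, y) ∈ F_7², evaluate f(x, y) mod 7. Record the zeros.
  x = 0: [0↦5, 1↦2, 2↦0, 3↦0, 4↦3, 5↦3, 6↦1]  zeros at y ∈ {2, 3}
  x = 1: [0↦4, 1↦6, 2↦5, 3↦2, 4↦5, 5↦1, 6↦5]  zeros at y ∈ ∅
  x = 2: [0↦6, 1↦4, 2↦2, 3↦1, 4↦2, 5↦6, 6↦0]  zeros at y ∈ {6}
  x = 3: [0↦5, 1↦4, 2↦6, 3↦5, 4↦2, 5↦5, 6↦1]  zeros at y ∈ ∅
  x = 4: [0↦2, 1↦0, 2↦4, 3↦1, 4↦6, 5↦6, 6↦2]  zeros at y ∈ {1}
  x = 5: [0↦5, 1↦0, 2↦4, 3↦4, 4↦1, 5↦3, 6↦4]  zeros at y ∈ {1}
  x = 6: [0↦1, 1↦5, 2↦0, 3↦1, 4↦2, 5↦4, 6↦1]  zeros at y ∈ {2}
Collecting zeros: affine points = {(0, 2), (0, 3), (2, 6), (4, 1), (5, 1), (6, 2)}.
Total count |C(F_7)_aff| = 6.


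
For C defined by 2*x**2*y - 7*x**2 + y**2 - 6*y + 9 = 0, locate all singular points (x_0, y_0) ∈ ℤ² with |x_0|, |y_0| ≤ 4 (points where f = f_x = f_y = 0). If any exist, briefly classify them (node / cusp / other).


Singular points: {(0, 3)}; classification: node.

Compute partial derivatives:
  f_x = 4*x*y - 14*x.
  f_y = 2*x**2 + 2*y - 6.
Scan x_0 ∈ {−4, ..., 4}. For each x_0, f_y(x_0, y) is a polynomial in y; find its integer roots y ∈ {−4, ..., 4}, then test f_x and f at those candidates.
  x = -4: f_y(-4, y) = 2*y + 26; no integer root y with |y| ≤ 4.
  x = -3: f_y(-3, y) = 2*y + 12; no integer root y with |y| ≤ 4.
  x = -2: f_y(-2, y) = 2*y + 2; vanishes at y ∈ {-1}. (-2, -1): f_x = 36 ≠ 0.
  x = -1: f_y(-1, y) = 2*y - 4; vanishes at y ∈ {2}. (-1, 2): f_x = 6 ≠ 0.
  x = 0: f_y(0, y) = 2*y - 6; vanishes at y ∈ {3}. (0, 3): f_x = 0, f = 0 — SINGULAR.
  x = 1: f_y(1, y) = 2*y - 4; vanishes at y ∈ {2}. (1, 2): f_x = -6 ≠ 0.
  x = 2: f_y(2, y) = 2*y + 2; vanishes at y ∈ {-1}. (2, -1): f_x = -36 ≠ 0.
  x = 3: f_y(3, y) = 2*y + 12; no integer root y with |y| ≤ 4.
  x = 4: f_y(4, y) = 2*y + 26; no integer root y with |y| ≤ 4.
Only singular point on the grid: (0, 3).
Classify: substitute x = 0 + u, y = 3 + v and expand: f = 2*u**2*v - u**2 + v**2.
No constant or linear terms (consistent with a singular point). Quadratic part: -u**2 + v**2. Cubic part: 2*u**2*v.
The quadratic part v**2 - u**2 = (v − u)(v + u) splits into two distinct linear factors, so there are two distinct tangent lines y − 3 = ±(x − 0) — this is a node (ordinary double point).
Classification: node.


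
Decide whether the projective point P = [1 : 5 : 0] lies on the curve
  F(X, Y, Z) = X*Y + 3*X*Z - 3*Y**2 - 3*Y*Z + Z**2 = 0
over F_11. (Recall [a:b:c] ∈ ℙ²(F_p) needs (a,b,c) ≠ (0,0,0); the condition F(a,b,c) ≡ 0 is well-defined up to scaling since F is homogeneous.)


F(1,5,0) ≡ 7 (mod 11); P is NOT on the curve.

Evaluate F(1, 5, 0) term-by-term (mod 11).
  X*Y ↦ 1·1·5·1 = 5
  3*X*Z ↦ 3·1·1·0 = 0
  -3*Y**2 ↦ -3·1·25·1 = -75
  -3*Y*Z ↦ -3·1·5·0 = 0
  Z**2 ↦ 1·1·1·0 = 0
Sum: F(1, 5, 0) = (5) + (0) + (-75) + (0) + (0) = -70.
Reducing mod 11: -70 ≡ 7 (mod 11).
Since F(a, b, c) ≡ 7 ≠ 0 (mod 11), P does NOT lie on the curve.


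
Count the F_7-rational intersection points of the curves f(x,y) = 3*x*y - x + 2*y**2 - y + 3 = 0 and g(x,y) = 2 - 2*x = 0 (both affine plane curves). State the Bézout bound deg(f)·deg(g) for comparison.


Common zeros: {(1, 2), (1, 4)}; count = 2; Bézout bound = 2.

deg(f) = 2, deg(g) = 1, so Bézout bound = 2.
Scan x ∈ F_7. For each x, list the y ∈ F_7 with f(x, y) ≡ 0 and those with g(x, y) ≡ 0 (mod 7); the common zeros in that column are the intersection.
  x = 0: f ≡ 0 at y ∈ ∅; g ≡ 0 at y ∈ ∅; common: ∅.
  x = 1: f ≡ 0 at y ∈ {2, 4}; g ≡ 0 at y ∈ {0, 1, 2, 3, 4, 5, 6}; common: {2, 4}.
  x = 2: f ≡ 0 at y ∈ ∅; g ≡ 0 at y ∈ ∅; common: ∅.
  x = 3: f ≡ 0 at y ∈ {0, 3}; g ≡ 0 at y ∈ ∅; common: ∅.
  x = 4: f ≡ 0 at y ∈ ∅; g ≡ 0 at y ∈ ∅; common: ∅.
  x = 5: f ≡ 0 at y ∈ {1, 6}; g ≡ 0 at y ∈ ∅; common: ∅.
  x = 6: f ≡ 0 at y ∈ ∅; g ≡ 0 at y ∈ ∅; common: ∅.
Collecting: common zeros = {(1, 2), (1, 4)}, so the count is 2.
Comparison with the Bézout bound: 2 ≤ 2 = deg(f)·deg(g), as expected for curves with no common component (the bound is attained).


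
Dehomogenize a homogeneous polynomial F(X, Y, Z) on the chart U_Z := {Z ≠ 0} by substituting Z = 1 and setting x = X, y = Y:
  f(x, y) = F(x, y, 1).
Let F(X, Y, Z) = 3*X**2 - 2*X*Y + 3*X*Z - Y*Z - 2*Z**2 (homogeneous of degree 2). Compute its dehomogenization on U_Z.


f(x, y) = 3*x**2 - 2*x*y + 3*x - y - 2

On U_Z we set Z = 1. Each monomial c·X^i·Y^j·Z^k in F becomes c·x^i·y^j·1^k = c·x^i·y^j.
Substituting Z = 1: F(X, Y, 1) = 3*x**2 - 2*x*y + 3*x - y - 2.
Note: deg(f) ≤ deg(F) = 2; strict inequality happens when F is divisible by Z (lost terms).


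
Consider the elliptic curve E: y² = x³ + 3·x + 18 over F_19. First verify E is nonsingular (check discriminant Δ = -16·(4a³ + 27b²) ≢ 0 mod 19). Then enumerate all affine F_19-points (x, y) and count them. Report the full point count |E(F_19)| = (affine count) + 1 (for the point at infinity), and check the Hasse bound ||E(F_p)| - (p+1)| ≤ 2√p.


Affine points = {(3, 4), (3, 15), (5, 5), (5, 14), (6, 9), (6, 10), (14, 7), (14, 12), (16, 1), (16, 18), (17, 2), (17, 17)}; affine count = 12; |E(F_19)| = 13.

Discriminant check: Δ ∝ 4a³ + 27b² = 4·3³ + 27·18² = 4·27 + 27·324 ≡ 2 (mod 19). Nonzero ⇒ E is nonsingular.
For each x ∈ F_19, compute rhs = x³ + 3·x + 18 mod 19, then count y ∈ F_19 with y² ≡ rhs.
  x = 0: rhs = 18, matching y values: none (0 points).
  x = 1: rhs = 3, matching y values: none (0 points).
  x = 2: rhs = 13, matching y values: none (0 points).
  x = 3: rhs = 16, matching y values: 4, 15 (2 points).
  x = 4: rhs = 18, matching y values: none (0 points).
  x = 5: rhs = 6, matching y values: 5, 14 (2 points).
  x = 6: rhs = 5, matching y values: 9, 10 (2 points).
  x = 7: rhs = 2, matching y values: none (0 points).
  x = 8: rhs = 3, matching y values: none (0 points).
  x = 9: rhs = 14, matching y values: none (0 points).
  x = 10: rhs = 3, matching y values: none (0 points).
  x = 11: rhs = 14, matching y values: none (0 points).
  x = 12: rhs = 15, matching y values: none (0 points).
  x = 13: rhs = 12, matching y values: none (0 points).
  x = 14: rhs = 11, matching y values: 7, 12 (2 points).
  x = 15: rhs = 18, matching y values: none (0 points).
  x = 16: rhs = 1, matching y values: 1, 18 (2 points).
  x = 17: rhs = 4, matching y values: 2, 17 (2 points).
  x = 18: rhs = 14, matching y values: none (0 points).
Total affine count: 12.
Full point count |E(F_19)| = 12 + 1 = 13.
Hasse bound: |13 − (19+1)| = |-7| = 7 ≤ 2√19 ≈ 8.7178 ✓.


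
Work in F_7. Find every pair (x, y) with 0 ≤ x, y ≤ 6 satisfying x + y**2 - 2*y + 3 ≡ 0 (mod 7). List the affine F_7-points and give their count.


Affine F_7-points: {(1, 3), (1, 6), (3, 4), (3, 5), (4, 0), (4, 2), (5, 1)}; count = 7.

For each of the 49 pairs (x, y) ∈ F_7², evaluate f(x, y) mod 7. Record the zeros.
  x = 0: [0↦3, 1↦2, 2↦3, 3↦6, 4↦4, 5↦4, 6↦6]  zeros at y ∈ ∅
  x = 1: [0↦4, 1↦3, 2↦4, 3↦0, 4↦5, 5↦5, 6↦0]  zeros at y ∈ {3, 6}
  x = 2: [0↦5, 1↦4, 2↦5, 3↦1, 4↦6, 5↦6, 6↦1]  zeros at y ∈ ∅
  x = 3: [0↦6, 1↦5, 2↦6, 3↦2, 4↦0, 5↦0, 6↦2]  zeros at y ∈ {4, 5}
  x = 4: [0↦0, 1↦6, 2↦0, 3↦3, 4↦1, 5↦1, 6↦3]  zeros at y ∈ {0, 2}
  x = 5: [0↦1, 1↦0, 2↦1, 3↦4, 4↦2, 5↦2, 6↦4]  zeros at y ∈ {1}
  x = 6: [0↦2, 1↦1, 2↦2, 3↦5, 4↦3, 5↦3, 6↦5]  zeros at y ∈ ∅
Collecting zeros: affine points = {(1, 3), (1, 6), (3, 4), (3, 5), (4, 0), (4, 2), (5, 1)}.
Total count |C(F_7)_aff| = 7.


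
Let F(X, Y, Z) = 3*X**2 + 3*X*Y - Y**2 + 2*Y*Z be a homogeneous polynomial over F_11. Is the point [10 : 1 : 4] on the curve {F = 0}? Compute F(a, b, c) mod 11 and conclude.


F(10,1,4) ≡ 7 (mod 11); P is NOT on the curve.

Evaluate F(10, 1, 4) term-by-term (mod 11).
  3*X**2 ↦ 3·100·1·1 = 300
  3*X*Y ↦ 3·10·1·1 = 30
  -Y**2 ↦ -1·1·1·1 = -1
  2*Y*Z ↦ 2·1·1·4 = 8
Sum: F(10, 1, 4) = (300) + (30) + (-1) + (8) = 337.
Reducing mod 11: 337 ≡ 7 (mod 11).
Since F(a, b, c) ≡ 7 ≠ 0 (mod 11), P does NOT lie on the curve.


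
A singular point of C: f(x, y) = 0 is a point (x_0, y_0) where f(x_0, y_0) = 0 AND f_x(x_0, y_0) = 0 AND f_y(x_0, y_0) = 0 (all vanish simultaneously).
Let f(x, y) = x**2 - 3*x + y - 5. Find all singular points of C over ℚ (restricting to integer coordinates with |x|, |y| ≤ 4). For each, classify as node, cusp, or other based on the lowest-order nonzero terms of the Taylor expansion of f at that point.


No singular points in the scanned grid; C is smooth there.

Compute partial derivatives:
  f_x = 2*x - 3.
  f_y = 1.
f_y = 1 is a nonzero constant, so f_y never vanishes: no point (x, y) can satisfy f = f_x = f_y = 0. In particular no (x, y) ∈ {−4, ..., 4}² is singular; the curve is smooth.


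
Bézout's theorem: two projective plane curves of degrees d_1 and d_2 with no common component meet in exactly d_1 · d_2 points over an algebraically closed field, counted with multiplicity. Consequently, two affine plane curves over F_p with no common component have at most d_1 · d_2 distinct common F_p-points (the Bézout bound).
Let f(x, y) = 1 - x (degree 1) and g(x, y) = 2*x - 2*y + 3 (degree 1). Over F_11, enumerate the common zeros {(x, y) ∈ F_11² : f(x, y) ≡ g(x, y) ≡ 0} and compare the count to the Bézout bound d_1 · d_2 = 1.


Common zeros: {(1, 8)}; count = 1; Bézout bound = 1.

deg(f) = 1, deg(g) = 1, so Bézout bound = 1.
Scan x ∈ F_11. For each x, list the y ∈ F_11 with f(x, y) ≡ 0 and those with g(x, y) ≡ 0 (mod 11); the common zeros in that column are the intersection.
  x = 0: f ≡ 0 at y ∈ ∅; g ≡ 0 at y ∈ {7}; common: ∅.
  x = 1: f ≡ 0 at y ∈ {0, 1, 2, 3, 4, 5, 6, 7, 8, 9, 10}; g ≡ 0 at y ∈ {8}; common: {8}.
  x = 2: f ≡ 0 at y ∈ ∅; g ≡ 0 at y ∈ {9}; common: ∅.
  x = 3: f ≡ 0 at y ∈ ∅; g ≡ 0 at y ∈ {10}; common: ∅.
  x = 4: f ≡ 0 at y ∈ ∅; g ≡ 0 at y ∈ {0}; common: ∅.
  x = 5: f ≡ 0 at y ∈ ∅; g ≡ 0 at y ∈ {1}; common: ∅.
  x = 6: f ≡ 0 at y ∈ ∅; g ≡ 0 at y ∈ {2}; common: ∅.
  x = 7: f ≡ 0 at y ∈ ∅; g ≡ 0 at y ∈ {3}; common: ∅.
  x = 8: f ≡ 0 at y ∈ ∅; g ≡ 0 at y ∈ {4}; common: ∅.
  x = 9: f ≡ 0 at y ∈ ∅; g ≡ 0 at y ∈ {5}; common: ∅.
  x = 10: f ≡ 0 at y ∈ ∅; g ≡ 0 at y ∈ {6}; common: ∅.
Collecting: common zeros = {(1, 8)}, so the count is 1.
Comparison with the Bézout bound: 1 ≤ 1 = deg(f)·deg(g), as expected for curves with no common component (the bound is attained).


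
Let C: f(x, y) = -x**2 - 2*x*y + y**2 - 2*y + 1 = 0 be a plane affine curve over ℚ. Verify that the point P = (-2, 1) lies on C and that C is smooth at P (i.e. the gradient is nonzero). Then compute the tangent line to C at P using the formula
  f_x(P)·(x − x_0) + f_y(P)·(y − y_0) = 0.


Tangent line at P: 2*x + 4*y = 0.

Step 1: f(-2, 1) = 0, so P lies on C.
Step 2: partial derivatives
  f_x(x, y) = -2*x - 2*y, f_y(x, y) = -2*x + 2*y - 2.
  f_x(P) = 2, f_y(P) = 4 (gradient nonzero, so P is smooth).
Step 3: tangent line at P: 2·(x − -2) + 4·(y − 1) = 0.
Expanding: 2*x + 4*y = 0.


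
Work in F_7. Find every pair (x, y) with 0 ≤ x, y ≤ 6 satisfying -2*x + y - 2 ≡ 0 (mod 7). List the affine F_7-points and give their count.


Affine F_7-points: {(0, 2), (1, 4), (2, 6), (3, 1), (4, 3), (5, 5), (6, 0)}; count = 7.

For each of the 49 pairs (x, y) ∈ F_7², evaluate f(x, y) mod 7. Record the zeros.
  x = 0: [0↦5, 1↦6, 2↦0, 3↦1, 4↦2, 5↦3, 6↦4]  zeros at y ∈ {2}
  x = 1: [0↦3, 1↦4, 2↦5, 3↦6, 4↦0, 5↦1, 6↦2]  zeros at y ∈ {4}
  x = 2: [0↦1, 1↦2, 2↦3, 3↦4, 4↦5, 5↦6, 6↦0]  zeros at y ∈ {6}
  x = 3: [0↦6, 1↦0, 2↦1, 3↦2, 4↦3, 5↦4, 6↦5]  zeros at y ∈ {1}
  x = 4: [0↦4, 1↦5, 2↦6, 3↦0, 4↦1, 5↦2, 6↦3]  zeros at y ∈ {3}
  x = 5: [0↦2, 1↦3, 2↦4, 3↦5, 4↦6, 5↦0, 6↦1]  zeros at y ∈ {5}
  x = 6: [0↦0, 1↦1, 2↦2, 3↦3, 4↦4, 5↦5, 6↦6]  zeros at y ∈ {0}
Collecting zeros: affine points = {(0, 2), (1, 4), (2, 6), (3, 1), (4, 3), (5, 5), (6, 0)}.
Total count |C(F_7)_aff| = 7.


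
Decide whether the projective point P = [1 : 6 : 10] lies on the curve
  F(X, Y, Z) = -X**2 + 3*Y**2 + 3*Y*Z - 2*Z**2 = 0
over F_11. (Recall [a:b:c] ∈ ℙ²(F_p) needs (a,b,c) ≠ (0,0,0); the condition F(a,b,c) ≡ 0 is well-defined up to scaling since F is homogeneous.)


F(1,6,10) ≡ 10 (mod 11); P is NOT on the curve.

Evaluate F(1, 6, 10) term-by-term (mod 11).
  -X**2 ↦ -1·1·1·1 = -1
  3*Y**2 ↦ 3·1·36·1 = 108
  3*Y*Z ↦ 3·1·6·10 = 180
  -2*Z**2 ↦ -2·1·1·100 = -200
Sum: F(1, 6, 10) = (-1) + (108) + (180) + (-200) = 87.
Reducing mod 11: 87 ≡ 10 (mod 11).
Since F(a, b, c) ≡ 10 ≠ 0 (mod 11), P does NOT lie on the curve.


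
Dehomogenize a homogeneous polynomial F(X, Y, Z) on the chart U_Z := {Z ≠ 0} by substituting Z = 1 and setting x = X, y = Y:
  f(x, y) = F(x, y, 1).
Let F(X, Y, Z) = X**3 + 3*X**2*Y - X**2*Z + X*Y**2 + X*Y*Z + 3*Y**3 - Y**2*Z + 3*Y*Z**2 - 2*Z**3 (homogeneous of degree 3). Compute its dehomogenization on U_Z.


f(x, y) = x**3 + 3*x**2*y - x**2 + x*y**2 + x*y + 3*y**3 - y**2 + 3*y - 2

On U_Z we set Z = 1. Each monomial c·X^i·Y^j·Z^k in F becomes c·x^i·y^j·1^k = c·x^i·y^j.
Substituting Z = 1: F(X, Y, 1) = x**3 + 3*x**2*y - x**2 + x*y**2 + x*y + 3*y**3 - y**2 + 3*y - 2.
Note: deg(f) ≤ deg(F) = 3; strict inequality happens when F is divisible by Z (lost terms).


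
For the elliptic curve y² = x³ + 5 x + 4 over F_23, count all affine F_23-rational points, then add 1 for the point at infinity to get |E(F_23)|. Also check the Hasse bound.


Affine points = {(0, 2), (0, 21), (3, 0), (5, 4), (5, 19), (8, 2), (8, 21), (13, 9), (13, 14), (14, 9), (14, 14), (15, 2), (15, 21), (19, 9), (19, 14), (20, 10), (20, 13), (21, 3), (21, 20)}; affine count = 19; |E(F_23)| = 20.

Discriminant check: Δ ∝ 4a³ + 27b² = 4·5³ + 27·4² = 4·125 + 27·16 ≡ 12 (mod 23). Nonzero ⇒ E is nonsingular.
For each x ∈ F_23, compute rhs = x³ + 5·x + 4 mod 23, then count y ∈ F_23 with y² ≡ rhs.
  x = 0: rhs = 4, matching y values: 2, 21 (2 points).
  x = 1: rhs = 10, matching y values: none (0 points).
  x = 2: rhs = 22, matching y values: none (0 points).
  x = 3: rhs = 0, matching y values: 0 (1 points).
  x = 4: rhs = 19, matching y values: none (0 points).
  x = 5: rhs = 16, matching y values: 4, 19 (2 points).
  x = 6: rhs = 20, matching y values: none (0 points).
  x = 7: rhs = 14, matching y values: none (0 points).
  x = 8: rhs = 4, matching y values: 2, 21 (2 points).
  x = 9: rhs = 19, matching y values: none (0 points).
  x = 10: rhs = 19, matching y values: none (0 points).
  x = 11: rhs = 10, matching y values: none (0 points).
  x = 12: rhs = 21, matching y values: none (0 points).
  x = 13: rhs = 12, matching y values: 9, 14 (2 points).
  x = 14: rhs = 12, matching y values: 9, 14 (2 points).
  x = 15: rhs = 4, matching y values: 2, 21 (2 points).
  x = 16: rhs = 17, matching y values: none (0 points).
  x = 17: rhs = 11, matching y values: none (0 points).
  x = 18: rhs = 15, matching y values: none (0 points).
  x = 19: rhs = 12, matching y values: 9, 14 (2 points).
  x = 20: rhs = 8, matching y values: 10, 13 (2 points).
  x = 21: rhs = 9, matching y values: 3, 20 (2 points).
  x = 22: rhs = 21, matching y values: none (0 points).
Total affine count: 19.
Full point count |E(F_23)| = 19 + 1 = 20.
Hasse bound: |20 − (23+1)| = |-4| = 4 ≤ 2√23 ≈ 9.5917 ✓.


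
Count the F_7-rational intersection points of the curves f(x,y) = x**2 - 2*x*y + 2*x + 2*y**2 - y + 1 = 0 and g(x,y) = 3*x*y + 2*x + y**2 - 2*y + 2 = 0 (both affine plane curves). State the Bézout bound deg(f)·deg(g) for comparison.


Common zeros: {(5, 6), (6, 0)}; count = 2; Bézout bound = 4.

deg(f) = 2, deg(g) = 2, so Bézout bound = 4.
Scan x ∈ F_7. For each x, list the y ∈ F_7 with f(x, y) ≡ 0 and those with g(x, y) ≡ 0 (mod 7); the common zeros in that column are the intersection.
  x = 0: f ≡ 0 at y ∈ {2}; g ≡ 0 at y ∈ ∅; common: ∅.
  x = 1: f ≡ 0 at y ∈ ∅; g ≡ 0 at y ∈ ∅; common: ∅.
  x = 2: f ≡ 0 at y ∈ {2, 4}; g ≡ 0 at y ∈ ∅; common: ∅.
  x = 3: f ≡ 0 at y ∈ ∅; g ≡ 0 at y ∈ ∅; common: ∅.
  x = 4: f ≡ 0 at y ∈ {4}; g ≡ 0 at y ∈ {1, 3}; common: ∅.
  x = 5: f ≡ 0 at y ∈ {3, 6}; g ≡ 0 at y ∈ {2, 6}; common: {6}.
  x = 6: f ≡ 0 at y ∈ {0, 3}; g ≡ 0 at y ∈ {0, 5}; common: {0}.
Collecting: common zeros = {(5, 6), (6, 0)}, so the count is 2.
Comparison with the Bézout bound: 2 ≤ 4 = deg(f)·deg(g), as expected for curves with no common component (the affine F_7-count falls short of the bound because intersections may lie at infinity, over extension fields, or carry multiplicity).
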